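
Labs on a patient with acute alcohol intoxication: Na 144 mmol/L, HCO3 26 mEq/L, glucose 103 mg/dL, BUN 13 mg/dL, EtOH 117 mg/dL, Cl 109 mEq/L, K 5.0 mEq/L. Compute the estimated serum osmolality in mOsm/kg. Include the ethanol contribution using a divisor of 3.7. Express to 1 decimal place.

330.0 mOsm/kg

Calculated osmolality = 2·Na + glucose/18 + BUN/2.8 + ethanol/3.7
= 2·144 + 103/18 + 13/2.8 + 117/3.7
= 288 + 5.72 + 4.64 + 31.62
= 329.98 mOsm/kg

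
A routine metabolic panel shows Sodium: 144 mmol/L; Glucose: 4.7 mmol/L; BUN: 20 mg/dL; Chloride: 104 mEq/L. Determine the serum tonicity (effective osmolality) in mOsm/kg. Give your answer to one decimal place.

292.7 mOsm/kg

Effective osmolality excludes urea (freely permeant across cell membranes):
2·Na + glucose
= 2·144 + 4.7
= 288 + 4.7
= 292.7 mOsm/kg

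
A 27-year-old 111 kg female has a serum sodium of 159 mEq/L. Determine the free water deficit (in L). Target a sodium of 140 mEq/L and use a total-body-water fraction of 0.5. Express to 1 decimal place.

7.5 L

TBW = 0.5 · 111 = 55.5 L
Free water deficit = TBW · (Na/140 − 1)
= 55.5 · (159/140 − 1)
= 55.5 · 0.1357
= 7.53 L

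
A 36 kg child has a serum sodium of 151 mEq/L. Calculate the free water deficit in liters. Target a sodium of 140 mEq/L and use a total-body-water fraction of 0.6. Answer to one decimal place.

1.7 L

TBW = 0.6 · 36 = 21.6 L
Free water deficit = TBW · (Na/140 − 1)
= 21.6 · (151/140 − 1)
= 21.6 · 0.0786
= 1.7 L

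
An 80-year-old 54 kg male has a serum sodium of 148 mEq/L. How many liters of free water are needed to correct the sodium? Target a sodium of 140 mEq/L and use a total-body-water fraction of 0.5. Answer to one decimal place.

TBW = 0.5 · 54 = 27 L
Free water deficit = TBW · (Na/140 − 1)
= 27 · (148/140 − 1)
= 27 · 0.0571
= 1.54 L

1.5 L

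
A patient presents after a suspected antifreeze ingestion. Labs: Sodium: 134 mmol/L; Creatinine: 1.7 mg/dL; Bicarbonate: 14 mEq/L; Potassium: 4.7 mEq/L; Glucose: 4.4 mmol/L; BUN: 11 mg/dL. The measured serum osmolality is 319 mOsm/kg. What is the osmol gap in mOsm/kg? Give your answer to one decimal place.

Calculated osmolality = 2·Na + glucose + BUN/2.8
= 2·134 + 4.4 + 11/2.8
= 268 + 4.40 + 3.93
= 276.33 mOsm/kg ≈ 276.3 mOsm/kg
Osmolar gap = measured − calculated = 319 − 276.3 = 42.7 mOsm/kg

42.7 mOsm/kg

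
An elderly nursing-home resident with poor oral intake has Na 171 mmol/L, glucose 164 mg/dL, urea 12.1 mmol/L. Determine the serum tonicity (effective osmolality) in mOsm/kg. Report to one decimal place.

351.1 mOsm/kg

Effective osmolality excludes urea (freely permeant across cell membranes):
2·Na + glucose/18
= 2·171 + 164/18
= 342 + 9.11
= 351.11 mOsm/kg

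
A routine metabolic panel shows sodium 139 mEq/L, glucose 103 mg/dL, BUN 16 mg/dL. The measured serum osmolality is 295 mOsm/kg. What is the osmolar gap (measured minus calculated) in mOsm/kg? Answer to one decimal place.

Calculated osmolality = 2·Na + glucose/18 + BUN/2.8
= 2·139 + 103/18 + 16/2.8
= 278 + 5.72 + 5.71
= 289.43 mOsm/kg ≈ 289.4 mOsm/kg
Osmolar gap = measured − calculated = 295 − 289.4 = 5.6 mOsm/kg

5.6 mOsm/kg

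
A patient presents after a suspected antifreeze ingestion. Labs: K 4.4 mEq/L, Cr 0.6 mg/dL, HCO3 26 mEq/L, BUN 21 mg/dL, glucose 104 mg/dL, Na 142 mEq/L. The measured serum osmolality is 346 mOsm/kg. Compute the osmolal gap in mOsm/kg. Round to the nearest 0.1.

Calculated osmolality = 2·Na + glucose/18 + BUN/2.8
= 2·142 + 104/18 + 21/2.8
= 284 + 5.78 + 7.50
= 297.28 mOsm/kg ≈ 297.3 mOsm/kg
Osmolar gap = measured − calculated = 346 − 297.3 = 48.7 mOsm/kg

48.7 mOsm/kg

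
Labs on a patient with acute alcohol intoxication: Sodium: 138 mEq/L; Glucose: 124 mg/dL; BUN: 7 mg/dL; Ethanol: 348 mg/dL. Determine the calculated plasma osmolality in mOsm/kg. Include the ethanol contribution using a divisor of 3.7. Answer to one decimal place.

Calculated osmolality = 2·Na + glucose/18 + BUN/2.8 + ethanol/3.7
= 2·138 + 124/18 + 7/2.8 + 348/3.7
= 276 + 6.89 + 2.50 + 94.05
= 379.44 mOsm/kg

379.4 mOsm/kg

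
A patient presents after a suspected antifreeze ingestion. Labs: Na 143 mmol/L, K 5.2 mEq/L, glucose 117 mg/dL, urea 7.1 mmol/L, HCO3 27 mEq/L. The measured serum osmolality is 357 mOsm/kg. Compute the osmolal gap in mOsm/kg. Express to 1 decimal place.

57.4 mOsm/kg

Calculated osmolality = 2·Na + glucose/18 + urea
= 2·143 + 117/18 + 7.1
= 286 + 6.50 + 7.10
= 299.6 mOsm/kg ≈ 299.6 mOsm/kg
Osmolar gap = measured − calculated = 357 − 299.6 = 57.4 mOsm/kg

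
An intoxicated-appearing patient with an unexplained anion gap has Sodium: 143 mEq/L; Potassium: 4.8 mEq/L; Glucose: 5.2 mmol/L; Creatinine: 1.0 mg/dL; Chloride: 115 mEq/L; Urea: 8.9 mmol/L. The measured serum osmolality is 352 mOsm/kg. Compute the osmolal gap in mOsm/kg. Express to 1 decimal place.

Calculated osmolality = 2·Na + glucose + urea
= 2·143 + 5.2 + 8.9
= 286 + 5.20 + 8.90
= 300.1 mOsm/kg ≈ 300.1 mOsm/kg
Osmolar gap = measured − calculated = 352 − 300.1 = 51.9 mOsm/kg

51.9 mOsm/kg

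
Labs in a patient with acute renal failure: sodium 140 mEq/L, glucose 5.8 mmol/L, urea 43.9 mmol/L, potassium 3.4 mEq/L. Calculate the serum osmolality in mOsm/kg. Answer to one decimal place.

Calculated osmolality = 2·Na + glucose + urea
= 2·140 + 5.8 + 43.9
= 280 + 5.80 + 43.90
= 329.7 mOsm/kg

329.7 mOsm/kg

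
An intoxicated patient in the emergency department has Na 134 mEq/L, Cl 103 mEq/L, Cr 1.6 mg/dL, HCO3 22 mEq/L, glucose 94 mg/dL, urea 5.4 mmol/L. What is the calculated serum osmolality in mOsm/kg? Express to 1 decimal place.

278.6 mOsm/kg

Calculated osmolality = 2·Na + glucose/18 + urea
= 2·134 + 94/18 + 5.4
= 268 + 5.22 + 5.40
= 278.62 mOsm/kg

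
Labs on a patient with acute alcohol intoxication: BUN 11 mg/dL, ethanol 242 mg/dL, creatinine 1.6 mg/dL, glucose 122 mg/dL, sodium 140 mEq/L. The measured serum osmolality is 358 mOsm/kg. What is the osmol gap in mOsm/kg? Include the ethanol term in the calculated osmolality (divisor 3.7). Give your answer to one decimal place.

1.9 mOsm/kg

Calculated osmolality = 2·Na + glucose/18 + BUN/2.8 + ethanol/3.7
= 2·140 + 122/18 + 11/2.8 + 242/3.7
= 280 + 6.78 + 3.93 + 65.41
= 356.12 mOsm/kg ≈ 356.1 mOsm/kg
Osmolar gap = measured − calculated = 358 − 356.1 = 1.9 mOsm/kg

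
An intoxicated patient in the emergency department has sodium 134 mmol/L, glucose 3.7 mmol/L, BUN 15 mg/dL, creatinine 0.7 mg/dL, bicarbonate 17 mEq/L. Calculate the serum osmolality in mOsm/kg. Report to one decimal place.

277.1 mOsm/kg

Calculated osmolality = 2·Na + glucose + BUN/2.8
= 2·134 + 3.7 + 15/2.8
= 268 + 3.70 + 5.36
= 277.06 mOsm/kg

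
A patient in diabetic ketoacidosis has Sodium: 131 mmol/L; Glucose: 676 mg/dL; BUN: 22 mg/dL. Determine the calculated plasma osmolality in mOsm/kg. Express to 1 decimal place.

307.4 mOsm/kg

Calculated osmolality = 2·Na + glucose/18 + BUN/2.8
= 2·131 + 676/18 + 22/2.8
= 262 + 37.56 + 7.86
= 307.42 mOsm/kg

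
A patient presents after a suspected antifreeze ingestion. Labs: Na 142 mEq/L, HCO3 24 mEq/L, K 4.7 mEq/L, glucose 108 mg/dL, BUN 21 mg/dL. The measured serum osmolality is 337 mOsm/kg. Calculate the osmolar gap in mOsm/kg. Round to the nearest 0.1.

39.5 mOsm/kg

Calculated osmolality = 2·Na + glucose/18 + BUN/2.8
= 2·142 + 108/18 + 21/2.8
= 284 + 6 + 7.50
= 297.5 mOsm/kg ≈ 297.5 mOsm/kg
Osmolar gap = measured − calculated = 337 − 297.5 = 39.5 mOsm/kg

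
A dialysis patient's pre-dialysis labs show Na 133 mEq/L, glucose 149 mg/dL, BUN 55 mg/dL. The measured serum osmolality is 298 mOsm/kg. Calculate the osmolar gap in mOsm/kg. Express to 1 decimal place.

Calculated osmolality = 2·Na + glucose/18 + BUN/2.8
= 2·133 + 149/18 + 55/2.8
= 266 + 8.28 + 19.64
= 293.92 mOsm/kg ≈ 293.9 mOsm/kg
Osmolar gap = measured − calculated = 298 − 293.9 = 4.1 mOsm/kg

4.1 mOsm/kg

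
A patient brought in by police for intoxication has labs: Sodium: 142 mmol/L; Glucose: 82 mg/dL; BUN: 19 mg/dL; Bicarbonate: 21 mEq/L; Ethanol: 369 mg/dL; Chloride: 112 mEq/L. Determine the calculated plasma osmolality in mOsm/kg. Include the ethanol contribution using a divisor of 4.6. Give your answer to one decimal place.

Calculated osmolality = 2·Na + glucose/18 + BUN/2.8 + ethanol/4.6
= 2·142 + 82/18 + 19/2.8 + 369/4.6
= 284 + 4.56 + 6.79 + 80.22
= 375.57 mOsm/kg

375.6 mOsm/kg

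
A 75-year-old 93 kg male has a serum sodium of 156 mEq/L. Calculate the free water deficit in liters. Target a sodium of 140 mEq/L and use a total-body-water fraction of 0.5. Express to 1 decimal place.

5.3 L

TBW = 0.5 · 93 = 46.5 L
Free water deficit = TBW · (Na/140 − 1)
= 46.5 · (156/140 − 1)
= 46.5 · 0.1143
= 5.31 L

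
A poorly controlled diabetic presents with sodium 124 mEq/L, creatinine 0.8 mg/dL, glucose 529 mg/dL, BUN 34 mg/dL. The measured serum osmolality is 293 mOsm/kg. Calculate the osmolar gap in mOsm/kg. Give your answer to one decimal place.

3.5 mOsm/kg

Calculated osmolality = 2·Na + glucose/18 + BUN/2.8
= 2·124 + 529/18 + 34/2.8
= 248 + 29.39 + 12.14
= 289.53 mOsm/kg ≈ 289.5 mOsm/kg
Osmolar gap = measured − calculated = 293 − 289.5 = 3.5 mOsm/kg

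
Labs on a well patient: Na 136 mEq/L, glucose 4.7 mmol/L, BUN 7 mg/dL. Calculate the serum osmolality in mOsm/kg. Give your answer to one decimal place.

279.2 mOsm/kg

Calculated osmolality = 2·Na + glucose + BUN/2.8
= 2·136 + 4.7 + 7/2.8
= 272 + 4.70 + 2.50
= 279.2 mOsm/kg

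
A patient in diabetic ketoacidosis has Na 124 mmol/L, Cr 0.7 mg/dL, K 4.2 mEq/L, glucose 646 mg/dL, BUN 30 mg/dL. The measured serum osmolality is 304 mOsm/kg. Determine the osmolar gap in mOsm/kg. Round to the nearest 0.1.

9.4 mOsm/kg

Calculated osmolality = 2·Na + glucose/18 + BUN/2.8
= 2·124 + 646/18 + 30/2.8
= 248 + 35.89 + 10.71
= 294.6 mOsm/kg ≈ 294.6 mOsm/kg
Osmolar gap = measured − calculated = 304 − 294.6 = 9.4 mOsm/kg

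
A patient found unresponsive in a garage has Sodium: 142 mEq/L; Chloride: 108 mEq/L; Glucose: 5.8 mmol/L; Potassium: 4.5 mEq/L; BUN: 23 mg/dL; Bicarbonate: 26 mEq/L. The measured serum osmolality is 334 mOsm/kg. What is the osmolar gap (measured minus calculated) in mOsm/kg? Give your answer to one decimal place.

Calculated osmolality = 2·Na + glucose + BUN/2.8
= 2·142 + 5.8 + 23/2.8
= 284 + 5.80 + 8.21
= 298.01 mOsm/kg ≈ 298.0 mOsm/kg
Osmolar gap = measured − calculated = 334 − 298.0 = 36.0 mOsm/kg

36.0 mOsm/kg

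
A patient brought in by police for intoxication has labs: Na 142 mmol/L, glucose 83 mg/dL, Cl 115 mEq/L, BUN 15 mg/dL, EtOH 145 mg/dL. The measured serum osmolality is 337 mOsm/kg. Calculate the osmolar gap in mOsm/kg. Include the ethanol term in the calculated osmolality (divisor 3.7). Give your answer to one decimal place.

3.8 mOsm/kg

Calculated osmolality = 2·Na + glucose/18 + BUN/2.8 + ethanol/3.7
= 2·142 + 83/18 + 15/2.8 + 145/3.7
= 284 + 4.61 + 5.36 + 39.19
= 333.16 mOsm/kg ≈ 333.2 mOsm/kg
Osmolar gap = measured − calculated = 337 − 333.2 = 3.8 mOsm/kg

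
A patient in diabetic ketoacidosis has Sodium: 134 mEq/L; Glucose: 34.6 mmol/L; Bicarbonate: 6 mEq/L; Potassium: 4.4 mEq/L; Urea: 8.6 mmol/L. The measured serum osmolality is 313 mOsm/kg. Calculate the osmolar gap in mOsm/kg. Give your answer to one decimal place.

1.8 mOsm/kg

Calculated osmolality = 2·Na + glucose + urea
= 2·134 + 34.6 + 8.6
= 268 + 34.60 + 8.60
= 311.2 mOsm/kg ≈ 311.2 mOsm/kg
Osmolar gap = measured − calculated = 313 − 311.2 = 1.8 mOsm/kg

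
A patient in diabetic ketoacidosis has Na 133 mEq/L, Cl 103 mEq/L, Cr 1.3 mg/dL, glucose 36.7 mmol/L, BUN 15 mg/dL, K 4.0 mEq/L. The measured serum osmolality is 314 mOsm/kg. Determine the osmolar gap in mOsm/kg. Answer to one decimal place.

Calculated osmolality = 2·Na + glucose + BUN/2.8
= 2·133 + 36.7 + 15/2.8
= 266 + 36.70 + 5.36
= 308.06 mOsm/kg ≈ 308.1 mOsm/kg
Osmolar gap = measured − calculated = 314 − 308.1 = 5.9 mOsm/kg

5.9 mOsm/kg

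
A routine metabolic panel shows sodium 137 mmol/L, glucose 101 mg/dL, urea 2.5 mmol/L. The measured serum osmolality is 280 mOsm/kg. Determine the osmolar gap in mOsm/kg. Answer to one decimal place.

-2.1 mOsm/kg

Calculated osmolality = 2·Na + glucose/18 + urea
= 2·137 + 101/18 + 2.5
= 274 + 5.61 + 2.50
= 282.11 mOsm/kg ≈ 282.1 mOsm/kg
Osmolar gap = measured − calculated = 280 − 282.1 = -2.1 mOsm/kg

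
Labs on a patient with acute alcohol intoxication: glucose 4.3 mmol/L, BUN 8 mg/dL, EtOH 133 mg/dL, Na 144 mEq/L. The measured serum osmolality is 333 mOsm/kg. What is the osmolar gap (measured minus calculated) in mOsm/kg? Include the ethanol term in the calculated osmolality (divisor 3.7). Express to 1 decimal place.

Calculated osmolality = 2·Na + glucose + BUN/2.8 + ethanol/3.7
= 2·144 + 4.3 + 8/2.8 + 133/3.7
= 288 + 4.30 + 2.86 + 35.95
= 331.11 mOsm/kg ≈ 331.1 mOsm/kg
Osmolar gap = measured − calculated = 333 − 331.1 = 1.9 mOsm/kg

1.9 mOsm/kg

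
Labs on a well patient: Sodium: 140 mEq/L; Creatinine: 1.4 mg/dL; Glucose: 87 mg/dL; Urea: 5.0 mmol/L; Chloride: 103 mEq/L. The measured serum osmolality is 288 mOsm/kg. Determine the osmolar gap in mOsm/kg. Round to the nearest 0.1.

Calculated osmolality = 2·Na + glucose/18 + urea
= 2·140 + 87/18 + 5
= 280 + 4.83 + 5
= 289.83 mOsm/kg ≈ 289.8 mOsm/kg
Osmolar gap = measured − calculated = 288 − 289.8 = -1.8 mOsm/kg

-1.8 mOsm/kg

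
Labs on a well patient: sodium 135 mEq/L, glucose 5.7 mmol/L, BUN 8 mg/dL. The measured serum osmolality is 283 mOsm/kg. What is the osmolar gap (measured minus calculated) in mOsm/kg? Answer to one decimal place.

Calculated osmolality = 2·Na + glucose + BUN/2.8
= 2·135 + 5.7 + 8/2.8
= 270 + 5.70 + 2.86
= 278.56 mOsm/kg ≈ 278.6 mOsm/kg
Osmolar gap = measured − calculated = 283 − 278.6 = 4.4 mOsm/kg

4.4 mOsm/kg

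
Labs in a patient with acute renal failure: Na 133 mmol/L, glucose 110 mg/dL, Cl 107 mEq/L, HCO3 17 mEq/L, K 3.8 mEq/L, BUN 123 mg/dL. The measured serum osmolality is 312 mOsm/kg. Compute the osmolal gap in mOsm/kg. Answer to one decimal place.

-4.0 mOsm/kg

Calculated osmolality = 2·Na + glucose/18 + BUN/2.8
= 2·133 + 110/18 + 123/2.8
= 266 + 6.11 + 43.93
= 316.04 mOsm/kg ≈ 316.0 mOsm/kg
Osmolar gap = measured − calculated = 312 − 316.0 = -4.0 mOsm/kg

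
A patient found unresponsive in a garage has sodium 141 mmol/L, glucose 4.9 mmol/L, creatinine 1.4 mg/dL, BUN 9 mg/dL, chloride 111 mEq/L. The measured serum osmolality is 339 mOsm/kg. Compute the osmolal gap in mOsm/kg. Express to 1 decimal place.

Calculated osmolality = 2·Na + glucose + BUN/2.8
= 2·141 + 4.9 + 9/2.8
= 282 + 4.90 + 3.21
= 290.11 mOsm/kg ≈ 290.1 mOsm/kg
Osmolar gap = measured − calculated = 339 − 290.1 = 48.9 mOsm/kg

48.9 mOsm/kg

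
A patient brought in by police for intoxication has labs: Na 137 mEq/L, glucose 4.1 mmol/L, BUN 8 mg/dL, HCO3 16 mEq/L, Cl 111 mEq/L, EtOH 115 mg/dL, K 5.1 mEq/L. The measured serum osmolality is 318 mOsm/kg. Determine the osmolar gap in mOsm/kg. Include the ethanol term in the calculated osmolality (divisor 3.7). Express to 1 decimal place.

Calculated osmolality = 2·Na + glucose + BUN/2.8 + ethanol/3.7
= 2·137 + 4.1 + 8/2.8 + 115/3.7
= 274 + 4.10 + 2.86 + 31.08
= 312.04 mOsm/kg ≈ 312.0 mOsm/kg
Osmolar gap = measured − calculated = 318 − 312.0 = 6.0 mOsm/kg

6.0 mOsm/kg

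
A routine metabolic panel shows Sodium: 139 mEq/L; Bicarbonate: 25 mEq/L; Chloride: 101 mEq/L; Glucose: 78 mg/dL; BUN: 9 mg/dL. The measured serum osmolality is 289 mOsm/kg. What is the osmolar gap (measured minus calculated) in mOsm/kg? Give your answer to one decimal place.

Calculated osmolality = 2·Na + glucose/18 + BUN/2.8
= 2·139 + 78/18 + 9/2.8
= 278 + 4.33 + 3.21
= 285.54 mOsm/kg ≈ 285.5 mOsm/kg
Osmolar gap = measured − calculated = 289 − 285.5 = 3.5 mOsm/kg

3.5 mOsm/kg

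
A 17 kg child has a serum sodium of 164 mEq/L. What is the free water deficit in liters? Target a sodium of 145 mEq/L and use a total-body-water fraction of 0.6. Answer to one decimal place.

TBW = 0.6 · 17 = 10.2 L
Free water deficit = TBW · (Na/145 − 1)
= 10.2 · (164/145 − 1)
= 10.2 · 0.131
= 1.34 L

1.3 L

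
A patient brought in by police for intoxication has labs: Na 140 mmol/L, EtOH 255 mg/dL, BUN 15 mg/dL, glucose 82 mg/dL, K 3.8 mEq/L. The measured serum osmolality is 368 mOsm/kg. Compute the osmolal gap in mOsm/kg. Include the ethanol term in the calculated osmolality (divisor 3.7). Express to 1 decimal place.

Calculated osmolality = 2·Na + glucose/18 + BUN/2.8 + ethanol/3.7
= 2·140 + 82/18 + 15/2.8 + 255/3.7
= 280 + 4.56 + 5.36 + 68.92
= 358.84 mOsm/kg ≈ 358.8 mOsm/kg
Osmolar gap = measured − calculated = 368 − 358.8 = 9.2 mOsm/kg

9.2 mOsm/kg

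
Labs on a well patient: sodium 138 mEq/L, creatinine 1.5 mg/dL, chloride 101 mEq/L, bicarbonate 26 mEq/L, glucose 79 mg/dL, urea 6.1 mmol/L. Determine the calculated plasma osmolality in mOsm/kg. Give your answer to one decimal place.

Calculated osmolality = 2·Na + glucose/18 + urea
= 2·138 + 79/18 + 6.1
= 276 + 4.39 + 6.10
= 286.49 mOsm/kg

286.5 mOsm/kg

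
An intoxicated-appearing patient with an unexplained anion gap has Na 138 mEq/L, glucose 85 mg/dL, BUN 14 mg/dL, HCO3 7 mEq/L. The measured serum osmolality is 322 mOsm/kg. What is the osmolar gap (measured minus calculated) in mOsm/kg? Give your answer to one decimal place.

Calculated osmolality = 2·Na + glucose/18 + BUN/2.8
= 2·138 + 85/18 + 14/2.8
= 276 + 4.72 + 5
= 285.72 mOsm/kg ≈ 285.7 mOsm/kg
Osmolar gap = measured − calculated = 322 − 285.7 = 36.3 mOsm/kg

36.3 mOsm/kg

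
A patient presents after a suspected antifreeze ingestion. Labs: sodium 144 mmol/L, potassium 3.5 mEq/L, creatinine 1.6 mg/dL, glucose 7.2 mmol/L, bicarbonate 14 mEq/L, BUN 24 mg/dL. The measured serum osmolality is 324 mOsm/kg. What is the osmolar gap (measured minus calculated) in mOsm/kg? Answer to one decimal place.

Calculated osmolality = 2·Na + glucose + BUN/2.8
= 2·144 + 7.2 + 24/2.8
= 288 + 7.20 + 8.57
= 303.77 mOsm/kg ≈ 303.8 mOsm/kg
Osmolar gap = measured − calculated = 324 − 303.8 = 20.2 mOsm/kg

20.2 mOsm/kg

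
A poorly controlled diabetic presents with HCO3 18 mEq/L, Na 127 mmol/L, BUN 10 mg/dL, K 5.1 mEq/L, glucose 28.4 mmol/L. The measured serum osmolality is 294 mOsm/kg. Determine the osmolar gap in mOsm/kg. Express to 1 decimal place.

Calculated osmolality = 2·Na + glucose + BUN/2.8
= 2·127 + 28.4 + 10/2.8
= 254 + 28.40 + 3.57
= 285.97 mOsm/kg ≈ 286.0 mOsm/kg
Osmolar gap = measured − calculated = 294 − 286.0 = 8.0 mOsm/kg

8.0 mOsm/kg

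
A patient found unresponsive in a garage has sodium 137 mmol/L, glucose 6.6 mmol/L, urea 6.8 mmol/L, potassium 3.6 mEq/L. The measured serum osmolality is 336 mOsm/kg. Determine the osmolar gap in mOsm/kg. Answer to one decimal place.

48.6 mOsm/kg

Calculated osmolality = 2·Na + glucose + urea
= 2·137 + 6.6 + 6.8
= 274 + 6.60 + 6.80
= 287.4 mOsm/kg ≈ 287.4 mOsm/kg
Osmolar gap = measured − calculated = 336 − 287.4 = 48.6 mOsm/kg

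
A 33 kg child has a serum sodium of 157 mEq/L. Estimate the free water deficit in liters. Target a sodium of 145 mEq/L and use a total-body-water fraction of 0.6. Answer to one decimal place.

1.6 L

TBW = 0.6 · 33 = 19.8 L
Free water deficit = TBW · (Na/145 − 1)
= 19.8 · (157/145 − 1)
= 19.8 · 0.0828
= 1.64 L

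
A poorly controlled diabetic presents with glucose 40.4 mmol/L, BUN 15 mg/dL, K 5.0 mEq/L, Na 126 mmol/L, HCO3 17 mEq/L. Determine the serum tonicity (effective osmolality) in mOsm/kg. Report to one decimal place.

292.4 mOsm/kg

Effective osmolality excludes urea (freely permeant across cell membranes):
2·Na + glucose
= 2·126 + 40.4
= 252 + 40.4
= 292.4 mOsm/kg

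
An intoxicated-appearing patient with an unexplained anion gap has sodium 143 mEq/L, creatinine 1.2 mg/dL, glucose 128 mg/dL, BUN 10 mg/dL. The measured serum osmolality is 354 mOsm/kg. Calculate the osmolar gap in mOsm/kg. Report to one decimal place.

57.3 mOsm/kg

Calculated osmolality = 2·Na + glucose/18 + BUN/2.8
= 2·143 + 128/18 + 10/2.8
= 286 + 7.11 + 3.57
= 296.68 mOsm/kg ≈ 296.7 mOsm/kg
Osmolar gap = measured − calculated = 354 − 296.7 = 57.3 mOsm/kg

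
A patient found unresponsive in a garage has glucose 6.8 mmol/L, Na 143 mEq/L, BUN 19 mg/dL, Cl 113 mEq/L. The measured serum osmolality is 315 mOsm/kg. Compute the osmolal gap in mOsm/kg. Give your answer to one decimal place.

Calculated osmolality = 2·Na + glucose + BUN/2.8
= 2·143 + 6.8 + 19/2.8
= 286 + 6.80 + 6.79
= 299.59 mOsm/kg ≈ 299.6 mOsm/kg
Osmolar gap = measured − calculated = 315 − 299.6 = 15.4 mOsm/kg

15.4 mOsm/kg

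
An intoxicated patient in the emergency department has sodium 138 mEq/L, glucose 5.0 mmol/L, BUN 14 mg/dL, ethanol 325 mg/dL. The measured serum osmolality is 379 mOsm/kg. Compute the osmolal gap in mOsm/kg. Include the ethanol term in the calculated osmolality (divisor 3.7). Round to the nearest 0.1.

Calculated osmolality = 2·Na + glucose + BUN/2.8 + ethanol/3.7
= 2·138 + 5 + 14/2.8 + 325/3.7
= 276 + 5 + 5 + 87.84
= 373.84 mOsm/kg ≈ 373.8 mOsm/kg
Osmolar gap = measured − calculated = 379 − 373.8 = 5.2 mOsm/kg

5.2 mOsm/kg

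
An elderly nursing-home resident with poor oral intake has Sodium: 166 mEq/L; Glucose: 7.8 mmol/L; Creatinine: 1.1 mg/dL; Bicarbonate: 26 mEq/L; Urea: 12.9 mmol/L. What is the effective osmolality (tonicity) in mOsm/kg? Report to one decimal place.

339.8 mOsm/kg

Effective osmolality excludes urea (freely permeant across cell membranes):
2·Na + glucose
= 2·166 + 7.8
= 332 + 7.8
= 339.8 mOsm/kg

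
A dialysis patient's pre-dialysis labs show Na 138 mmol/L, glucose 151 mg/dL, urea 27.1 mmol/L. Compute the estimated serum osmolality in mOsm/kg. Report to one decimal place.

Calculated osmolality = 2·Na + glucose/18 + urea
= 2·138 + 151/18 + 27.1
= 276 + 8.39 + 27.10
= 311.49 mOsm/kg

311.5 mOsm/kg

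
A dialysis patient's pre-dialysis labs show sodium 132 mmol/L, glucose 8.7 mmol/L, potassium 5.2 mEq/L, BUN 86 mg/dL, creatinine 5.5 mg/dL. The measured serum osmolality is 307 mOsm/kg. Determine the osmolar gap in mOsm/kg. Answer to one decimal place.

Calculated osmolality = 2·Na + glucose + BUN/2.8
= 2·132 + 8.7 + 86/2.8
= 264 + 8.70 + 30.71
= 303.41 mOsm/kg ≈ 303.4 mOsm/kg
Osmolar gap = measured − calculated = 307 − 303.4 = 3.6 mOsm/kg

3.6 mOsm/kg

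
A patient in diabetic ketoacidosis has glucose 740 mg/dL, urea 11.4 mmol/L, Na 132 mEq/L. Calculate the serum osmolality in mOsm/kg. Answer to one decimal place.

316.5 mOsm/kg

Calculated osmolality = 2·Na + glucose/18 + urea
= 2·132 + 740/18 + 11.4
= 264 + 41.11 + 11.40
= 316.51 mOsm/kg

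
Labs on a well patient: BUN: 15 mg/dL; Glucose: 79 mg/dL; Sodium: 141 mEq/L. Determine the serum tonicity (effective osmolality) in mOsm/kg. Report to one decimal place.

Effective osmolality excludes urea (freely permeant across cell membranes):
2·Na + glucose/18
= 2·141 + 79/18
= 282 + 4.39
= 286.39 mOsm/kg

286.4 mOsm/kg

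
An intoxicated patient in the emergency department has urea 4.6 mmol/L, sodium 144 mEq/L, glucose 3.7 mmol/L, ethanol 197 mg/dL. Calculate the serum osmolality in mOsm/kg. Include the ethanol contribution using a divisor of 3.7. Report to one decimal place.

349.5 mOsm/kg

Calculated osmolality = 2·Na + glucose + urea + ethanol/3.7
= 2·144 + 3.7 + 4.6 + 197/3.7
= 288 + 3.70 + 4.60 + 53.24
= 349.54 mOsm/kg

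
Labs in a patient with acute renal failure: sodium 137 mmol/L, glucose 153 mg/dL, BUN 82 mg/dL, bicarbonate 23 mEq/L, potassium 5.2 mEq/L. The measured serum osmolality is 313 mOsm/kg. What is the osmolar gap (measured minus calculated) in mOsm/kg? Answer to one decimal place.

1.2 mOsm/kg

Calculated osmolality = 2·Na + glucose/18 + BUN/2.8
= 2·137 + 153/18 + 82/2.8
= 274 + 8.50 + 29.29
= 311.79 mOsm/kg ≈ 311.8 mOsm/kg
Osmolar gap = measured − calculated = 313 − 311.8 = 1.2 mOsm/kg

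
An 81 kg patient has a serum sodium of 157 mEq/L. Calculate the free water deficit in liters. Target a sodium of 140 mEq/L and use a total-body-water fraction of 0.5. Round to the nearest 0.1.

TBW = 0.5 · 81 = 40.5 L
Free water deficit = TBW · (Na/140 − 1)
= 40.5 · (157/140 − 1)
= 40.5 · 0.1214
= 4.92 L

4.9 L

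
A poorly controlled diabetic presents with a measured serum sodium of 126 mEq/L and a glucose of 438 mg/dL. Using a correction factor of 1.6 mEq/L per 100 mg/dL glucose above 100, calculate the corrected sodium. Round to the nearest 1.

Corrected Na = measured Na + 1.6 · (glucose − 100)/100
= 126 + 1.6 · (438 − 100)/100
= 126 + 5.4
= 131.4 mEq/L

131 mEq/L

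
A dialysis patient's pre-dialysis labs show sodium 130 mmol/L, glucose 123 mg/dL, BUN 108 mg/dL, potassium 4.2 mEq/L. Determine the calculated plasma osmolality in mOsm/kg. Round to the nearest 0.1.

Calculated osmolality = 2·Na + glucose/18 + BUN/2.8
= 2·130 + 123/18 + 108/2.8
= 260 + 6.83 + 38.57
= 305.4 mOsm/kg

305.4 mOsm/kg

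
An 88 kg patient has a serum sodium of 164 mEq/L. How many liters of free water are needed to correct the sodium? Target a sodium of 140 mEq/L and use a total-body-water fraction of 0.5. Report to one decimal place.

7.5 L

TBW = 0.5 · 88 = 44 L
Free water deficit = TBW · (Na/140 − 1)
= 44 · (164/140 − 1)
= 44 · 0.1714
= 7.54 L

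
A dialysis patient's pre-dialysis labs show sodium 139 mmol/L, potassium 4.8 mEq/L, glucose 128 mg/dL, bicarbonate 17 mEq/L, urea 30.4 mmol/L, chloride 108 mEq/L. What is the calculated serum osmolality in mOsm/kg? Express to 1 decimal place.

315.5 mOsm/kg

Calculated osmolality = 2·Na + glucose/18 + urea
= 2·139 + 128/18 + 30.4
= 278 + 7.11 + 30.40
= 315.51 mOsm/kg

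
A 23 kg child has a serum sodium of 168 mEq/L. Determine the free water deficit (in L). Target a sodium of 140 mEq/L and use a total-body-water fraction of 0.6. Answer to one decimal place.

TBW = 0.6 · 23 = 13.8 L
Free water deficit = TBW · (Na/140 − 1)
= 13.8 · (168/140 − 1)
= 13.8 · 0.2
= 2.76 L

2.8 L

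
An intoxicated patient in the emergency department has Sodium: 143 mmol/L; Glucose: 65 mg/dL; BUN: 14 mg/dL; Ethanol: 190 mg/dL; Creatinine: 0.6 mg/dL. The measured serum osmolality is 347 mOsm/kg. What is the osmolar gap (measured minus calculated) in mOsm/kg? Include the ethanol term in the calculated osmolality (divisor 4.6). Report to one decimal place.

Calculated osmolality = 2·Na + glucose/18 + BUN/2.8 + ethanol/4.6
= 2·143 + 65/18 + 14/2.8 + 190/4.6
= 286 + 3.61 + 5 + 41.30
= 335.91 mOsm/kg ≈ 335.9 mOsm/kg
Osmolar gap = measured − calculated = 347 − 335.9 = 11.1 mOsm/kg

11.1 mOsm/kg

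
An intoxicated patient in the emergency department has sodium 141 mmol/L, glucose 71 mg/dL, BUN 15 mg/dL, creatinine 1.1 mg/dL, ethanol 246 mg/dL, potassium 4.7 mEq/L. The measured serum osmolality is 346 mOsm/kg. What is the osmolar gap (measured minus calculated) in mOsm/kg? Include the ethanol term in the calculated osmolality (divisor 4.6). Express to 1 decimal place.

1.2 mOsm/kg

Calculated osmolality = 2·Na + glucose/18 + BUN/2.8 + ethanol/4.6
= 2·141 + 71/18 + 15/2.8 + 246/4.6
= 282 + 3.94 + 5.36 + 53.48
= 344.78 mOsm/kg ≈ 344.8 mOsm/kg
Osmolar gap = measured − calculated = 346 − 344.8 = 1.2 mOsm/kg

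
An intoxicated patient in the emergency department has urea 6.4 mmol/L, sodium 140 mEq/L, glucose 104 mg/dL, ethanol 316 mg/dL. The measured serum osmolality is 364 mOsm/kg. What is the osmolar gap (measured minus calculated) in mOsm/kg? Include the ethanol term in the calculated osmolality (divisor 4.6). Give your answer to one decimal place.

3.1 mOsm/kg

Calculated osmolality = 2·Na + glucose/18 + urea + ethanol/4.6
= 2·140 + 104/18 + 6.4 + 316/4.6
= 280 + 5.78 + 6.40 + 68.70
= 360.88 mOsm/kg ≈ 360.9 mOsm/kg
Osmolar gap = measured − calculated = 364 − 360.9 = 3.1 mOsm/kg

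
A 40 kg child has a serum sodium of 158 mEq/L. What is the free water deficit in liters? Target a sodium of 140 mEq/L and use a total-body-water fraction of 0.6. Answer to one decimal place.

3.1 L

TBW = 0.6 · 40 = 24 L
Free water deficit = TBW · (Na/140 − 1)
= 24 · (158/140 − 1)
= 24 · 0.1286
= 3.09 L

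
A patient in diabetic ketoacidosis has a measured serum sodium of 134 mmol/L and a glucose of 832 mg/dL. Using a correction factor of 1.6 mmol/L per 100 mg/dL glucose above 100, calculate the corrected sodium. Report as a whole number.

Corrected Na = measured Na + 1.6 · (glucose − 100)/100
= 134 + 1.6 · (832 − 100)/100
= 134 + 11.7
= 145.7 mmol/L

146 mmol/L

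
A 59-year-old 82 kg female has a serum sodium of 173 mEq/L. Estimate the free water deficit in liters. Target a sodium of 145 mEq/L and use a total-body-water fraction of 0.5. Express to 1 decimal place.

TBW = 0.5 · 82 = 41 L
Free water deficit = TBW · (Na/145 − 1)
= 41 · (173/145 − 1)
= 41 · 0.1931
= 7.92 L

7.9 L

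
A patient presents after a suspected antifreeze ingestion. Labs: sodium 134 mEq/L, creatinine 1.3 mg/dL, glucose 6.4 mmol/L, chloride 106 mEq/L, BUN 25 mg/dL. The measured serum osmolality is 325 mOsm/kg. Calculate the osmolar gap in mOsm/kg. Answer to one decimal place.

41.7 mOsm/kg

Calculated osmolality = 2·Na + glucose + BUN/2.8
= 2·134 + 6.4 + 25/2.8
= 268 + 6.40 + 8.93
= 283.33 mOsm/kg ≈ 283.3 mOsm/kg
Osmolar gap = measured − calculated = 325 − 283.3 = 41.7 mOsm/kg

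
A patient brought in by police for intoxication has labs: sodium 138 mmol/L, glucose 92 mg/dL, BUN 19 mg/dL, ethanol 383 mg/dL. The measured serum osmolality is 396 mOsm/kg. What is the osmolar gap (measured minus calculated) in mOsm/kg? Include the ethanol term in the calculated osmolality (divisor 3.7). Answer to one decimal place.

4.6 mOsm/kg

Calculated osmolality = 2·Na + glucose/18 + BUN/2.8 + ethanol/3.7
= 2·138 + 92/18 + 19/2.8 + 383/3.7
= 276 + 5.11 + 6.79 + 103.51
= 391.41 mOsm/kg ≈ 391.4 mOsm/kg
Osmolar gap = measured − calculated = 396 − 391.4 = 4.6 mOsm/kg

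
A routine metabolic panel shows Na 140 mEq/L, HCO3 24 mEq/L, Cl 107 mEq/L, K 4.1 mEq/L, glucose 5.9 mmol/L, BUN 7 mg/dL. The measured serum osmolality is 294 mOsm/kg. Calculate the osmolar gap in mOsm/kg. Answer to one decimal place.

5.6 mOsm/kg

Calculated osmolality = 2·Na + glucose + BUN/2.8
= 2·140 + 5.9 + 7/2.8
= 280 + 5.90 + 2.50
= 288.4 mOsm/kg ≈ 288.4 mOsm/kg
Osmolar gap = measured − calculated = 294 − 288.4 = 5.6 mOsm/kg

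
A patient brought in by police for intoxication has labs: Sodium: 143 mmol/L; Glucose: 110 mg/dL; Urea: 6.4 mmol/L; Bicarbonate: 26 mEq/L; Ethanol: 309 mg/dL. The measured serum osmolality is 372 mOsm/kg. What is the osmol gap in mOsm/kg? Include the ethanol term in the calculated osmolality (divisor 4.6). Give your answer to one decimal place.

Calculated osmolality = 2·Na + glucose/18 + urea + ethanol/4.6
= 2·143 + 110/18 + 6.4 + 309/4.6
= 286 + 6.11 + 6.40 + 67.17
= 365.68 mOsm/kg ≈ 365.7 mOsm/kg
Osmolar gap = measured − calculated = 372 − 365.7 = 6.3 mOsm/kg

6.3 mOsm/kg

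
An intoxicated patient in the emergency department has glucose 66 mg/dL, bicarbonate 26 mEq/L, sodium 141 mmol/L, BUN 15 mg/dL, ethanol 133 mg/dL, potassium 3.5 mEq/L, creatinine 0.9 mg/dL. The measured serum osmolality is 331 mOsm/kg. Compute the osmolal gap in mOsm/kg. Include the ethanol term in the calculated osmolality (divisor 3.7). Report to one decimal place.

Calculated osmolality = 2·Na + glucose/18 + BUN/2.8 + ethanol/3.7
= 2·141 + 66/18 + 15/2.8 + 133/3.7
= 282 + 3.67 + 5.36 + 35.95
= 326.98 mOsm/kg ≈ 327.0 mOsm/kg
Osmolar gap = measured − calculated = 331 − 327.0 = 4.0 mOsm/kg

4.0 mOsm/kg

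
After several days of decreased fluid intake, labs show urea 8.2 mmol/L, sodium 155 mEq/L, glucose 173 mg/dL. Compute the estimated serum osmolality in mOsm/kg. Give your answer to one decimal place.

Calculated osmolality = 2·Na + glucose/18 + urea
= 2·155 + 173/18 + 8.2
= 310 + 9.61 + 8.20
= 327.81 mOsm/kg

327.8 mOsm/kg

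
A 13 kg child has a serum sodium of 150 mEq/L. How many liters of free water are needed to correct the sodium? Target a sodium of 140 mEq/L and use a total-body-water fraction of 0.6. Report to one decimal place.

TBW = 0.6 · 13 = 7.8 L
Free water deficit = TBW · (Na/140 − 1)
= 7.8 · (150/140 − 1)
= 7.8 · 0.0714
= 0.56 L

0.6 L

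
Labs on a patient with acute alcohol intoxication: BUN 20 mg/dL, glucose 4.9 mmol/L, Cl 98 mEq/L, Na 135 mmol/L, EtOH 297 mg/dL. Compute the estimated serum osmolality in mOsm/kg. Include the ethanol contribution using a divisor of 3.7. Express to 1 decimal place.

Calculated osmolality = 2·Na + glucose + BUN/2.8 + ethanol/3.7
= 2·135 + 4.9 + 20/2.8 + 297/3.7
= 270 + 4.90 + 7.14 + 80.27
= 362.31 mOsm/kg

362.3 mOsm/kg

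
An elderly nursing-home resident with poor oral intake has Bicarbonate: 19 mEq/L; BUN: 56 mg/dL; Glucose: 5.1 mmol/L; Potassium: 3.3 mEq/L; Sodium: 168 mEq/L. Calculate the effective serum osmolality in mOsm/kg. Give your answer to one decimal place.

Effective osmolality excludes urea (freely permeant across cell membranes):
2·Na + glucose
= 2·168 + 5.1
= 336 + 5.1
= 341.1 mOsm/kg

341.1 mOsm/kg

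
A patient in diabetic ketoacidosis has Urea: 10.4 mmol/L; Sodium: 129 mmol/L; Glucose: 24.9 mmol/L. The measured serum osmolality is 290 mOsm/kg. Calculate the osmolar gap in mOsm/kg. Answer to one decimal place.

-3.3 mOsm/kg

Calculated osmolality = 2·Na + glucose + urea
= 2·129 + 24.9 + 10.4
= 258 + 24.90 + 10.40
= 293.3 mOsm/kg ≈ 293.3 mOsm/kg
Osmolar gap = measured − calculated = 290 − 293.3 = -3.3 mOsm/kg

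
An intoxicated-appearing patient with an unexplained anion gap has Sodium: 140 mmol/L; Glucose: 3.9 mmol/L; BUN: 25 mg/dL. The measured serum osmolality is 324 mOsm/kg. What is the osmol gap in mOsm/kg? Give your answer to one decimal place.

Calculated osmolality = 2·Na + glucose + BUN/2.8
= 2·140 + 3.9 + 25/2.8
= 280 + 3.90 + 8.93
= 292.83 mOsm/kg ≈ 292.8 mOsm/kg
Osmolar gap = measured − calculated = 324 − 292.8 = 31.2 mOsm/kg

31.2 mOsm/kg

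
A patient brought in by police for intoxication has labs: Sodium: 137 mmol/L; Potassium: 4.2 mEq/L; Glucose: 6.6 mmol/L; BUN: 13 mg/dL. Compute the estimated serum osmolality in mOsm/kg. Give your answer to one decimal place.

285.2 mOsm/kg

Calculated osmolality = 2·Na + glucose + BUN/2.8
= 2·137 + 6.6 + 13/2.8
= 274 + 6.60 + 4.64
= 285.24 mOsm/kg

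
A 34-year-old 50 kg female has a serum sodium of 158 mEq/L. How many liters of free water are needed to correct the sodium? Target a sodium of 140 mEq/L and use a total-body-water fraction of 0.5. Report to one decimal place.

TBW = 0.5 · 50 = 25 L
Free water deficit = TBW · (Na/140 − 1)
= 25 · (158/140 − 1)
= 25 · 0.1286
= 3.21 L

3.2 L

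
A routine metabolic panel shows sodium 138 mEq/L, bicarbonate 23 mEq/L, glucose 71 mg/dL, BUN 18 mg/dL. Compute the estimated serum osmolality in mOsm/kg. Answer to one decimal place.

Calculated osmolality = 2·Na + glucose/18 + BUN/2.8
= 2·138 + 71/18 + 18/2.8
= 276 + 3.94 + 6.43
= 286.37 mOsm/kg

286.4 mOsm/kg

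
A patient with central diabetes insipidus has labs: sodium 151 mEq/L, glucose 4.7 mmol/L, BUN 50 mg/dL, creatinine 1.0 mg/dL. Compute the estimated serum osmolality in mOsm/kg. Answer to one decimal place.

Calculated osmolality = 2·Na + glucose + BUN/2.8
= 2·151 + 4.7 + 50/2.8
= 302 + 4.70 + 17.86
= 324.56 mOsm/kg

324.6 mOsm/kg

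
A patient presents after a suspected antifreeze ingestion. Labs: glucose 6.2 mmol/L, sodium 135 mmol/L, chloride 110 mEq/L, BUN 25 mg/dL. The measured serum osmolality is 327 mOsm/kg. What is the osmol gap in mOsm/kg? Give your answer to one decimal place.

Calculated osmolality = 2·Na + glucose + BUN/2.8
= 2·135 + 6.2 + 25/2.8
= 270 + 6.20 + 8.93
= 285.13 mOsm/kg ≈ 285.1 mOsm/kg
Osmolar gap = measured − calculated = 327 − 285.1 = 41.9 mOsm/kg

41.9 mOsm/kg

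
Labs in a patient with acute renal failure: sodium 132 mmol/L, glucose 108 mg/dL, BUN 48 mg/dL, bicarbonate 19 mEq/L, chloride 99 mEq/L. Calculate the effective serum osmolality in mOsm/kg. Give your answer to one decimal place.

270.0 mOsm/kg

Effective osmolality excludes urea (freely permeant across cell membranes):
2·Na + glucose/18
= 2·132 + 108/18
= 264 + 6
= 270 mOsm/kg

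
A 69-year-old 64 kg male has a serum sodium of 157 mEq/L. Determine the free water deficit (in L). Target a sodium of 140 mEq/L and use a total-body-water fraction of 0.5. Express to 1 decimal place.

TBW = 0.5 · 64 = 32 L
Free water deficit = TBW · (Na/140 − 1)
= 32 · (157/140 − 1)
= 32 · 0.1214
= 3.88 L

3.9 L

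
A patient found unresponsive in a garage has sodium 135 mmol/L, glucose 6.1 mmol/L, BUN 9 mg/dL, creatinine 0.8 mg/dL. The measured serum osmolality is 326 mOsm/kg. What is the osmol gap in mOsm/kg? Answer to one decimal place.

Calculated osmolality = 2·Na + glucose + BUN/2.8
= 2·135 + 6.1 + 9/2.8
= 270 + 6.10 + 3.21
= 279.31 mOsm/kg ≈ 279.3 mOsm/kg
Osmolar gap = measured − calculated = 326 − 279.3 = 46.7 mOsm/kg

46.7 mOsm/kg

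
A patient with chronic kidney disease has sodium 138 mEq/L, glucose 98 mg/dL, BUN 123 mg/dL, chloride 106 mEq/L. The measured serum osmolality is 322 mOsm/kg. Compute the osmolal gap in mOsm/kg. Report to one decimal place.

-3.4 mOsm/kg

Calculated osmolality = 2·Na + glucose/18 + BUN/2.8
= 2·138 + 98/18 + 123/2.8
= 276 + 5.44 + 43.93
= 325.37 mOsm/kg ≈ 325.4 mOsm/kg
Osmolar gap = measured − calculated = 322 − 325.4 = -3.4 mOsm/kg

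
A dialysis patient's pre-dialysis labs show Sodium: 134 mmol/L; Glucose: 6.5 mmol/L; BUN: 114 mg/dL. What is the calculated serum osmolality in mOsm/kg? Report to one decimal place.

315.2 mOsm/kg

Calculated osmolality = 2·Na + glucose + BUN/2.8
= 2·134 + 6.5 + 114/2.8
= 268 + 6.50 + 40.71
= 315.21 mOsm/kg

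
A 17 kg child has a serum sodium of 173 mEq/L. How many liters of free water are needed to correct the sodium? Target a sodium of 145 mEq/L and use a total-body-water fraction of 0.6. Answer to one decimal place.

TBW = 0.6 · 17 = 10.2 L
Free water deficit = TBW · (Na/145 − 1)
= 10.2 · (173/145 − 1)
= 10.2 · 0.1931
= 1.97 L

2.0 L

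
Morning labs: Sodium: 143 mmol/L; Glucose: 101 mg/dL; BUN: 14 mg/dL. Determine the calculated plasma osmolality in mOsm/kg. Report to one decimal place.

Calculated osmolality = 2·Na + glucose/18 + BUN/2.8
= 2·143 + 101/18 + 14/2.8
= 286 + 5.61 + 5
= 296.61 mOsm/kg

296.6 mOsm/kg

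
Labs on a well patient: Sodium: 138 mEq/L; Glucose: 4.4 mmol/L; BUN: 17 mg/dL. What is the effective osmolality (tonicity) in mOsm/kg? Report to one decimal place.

280.4 mOsm/kg

Effective osmolality excludes urea (freely permeant across cell membranes):
2·Na + glucose
= 2·138 + 4.4
= 276 + 4.4
= 280.4 mOsm/kg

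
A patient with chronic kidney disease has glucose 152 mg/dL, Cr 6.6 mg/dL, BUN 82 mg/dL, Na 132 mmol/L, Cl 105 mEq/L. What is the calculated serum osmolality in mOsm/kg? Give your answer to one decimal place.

301.7 mOsm/kg

Calculated osmolality = 2·Na + glucose/18 + BUN/2.8
= 2·132 + 152/18 + 82/2.8
= 264 + 8.44 + 29.29
= 301.73 mOsm/kg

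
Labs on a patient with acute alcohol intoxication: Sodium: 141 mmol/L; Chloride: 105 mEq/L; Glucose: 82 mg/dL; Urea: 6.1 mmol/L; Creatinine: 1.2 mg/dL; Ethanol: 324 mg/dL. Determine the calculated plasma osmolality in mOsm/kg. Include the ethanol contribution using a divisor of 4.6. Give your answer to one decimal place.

Calculated osmolality = 2·Na + glucose/18 + urea + ethanol/4.6
= 2·141 + 82/18 + 6.1 + 324/4.6
= 282 + 4.56 + 6.10 + 70.43
= 363.09 mOsm/kg

363.1 mOsm/kg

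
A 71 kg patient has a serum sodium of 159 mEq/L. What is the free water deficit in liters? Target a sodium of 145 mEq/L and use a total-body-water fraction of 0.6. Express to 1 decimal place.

TBW = 0.6 · 71 = 42.6 L
Free water deficit = TBW · (Na/145 − 1)
= 42.6 · (159/145 − 1)
= 42.6 · 0.0966
= 4.12 L

4.1 L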